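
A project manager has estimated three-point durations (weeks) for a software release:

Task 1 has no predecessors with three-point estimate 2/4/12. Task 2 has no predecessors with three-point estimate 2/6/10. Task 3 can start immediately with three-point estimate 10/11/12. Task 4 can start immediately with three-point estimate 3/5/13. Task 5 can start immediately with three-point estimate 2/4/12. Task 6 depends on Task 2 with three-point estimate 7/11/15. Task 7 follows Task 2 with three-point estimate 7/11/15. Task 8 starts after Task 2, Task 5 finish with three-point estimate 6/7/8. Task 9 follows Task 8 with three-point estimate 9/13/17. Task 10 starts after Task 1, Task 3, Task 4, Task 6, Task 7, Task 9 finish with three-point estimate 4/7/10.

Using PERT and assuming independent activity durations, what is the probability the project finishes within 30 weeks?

te_Task 1 = (2 + 4·4 + 12)/6 = 30/6 = 5; σ²_Task 1 = ((12−2)/6)² = 2.778
te_Task 2 = (2 + 4·6 + 10)/6 = 36/6 = 6; σ²_Task 2 = ((10−2)/6)² = 1.778
te_Task 3 = (10 + 4·11 + 12)/6 = 66/6 = 11; σ²_Task 3 = ((12−10)/6)² = 0.111
te_Task 4 = (3 + 4·5 + 13)/6 = 36/6 = 6; σ²_Task 4 = ((13−3)/6)² = 2.778
te_Task 5 = (2 + 4·4 + 12)/6 = 30/6 = 5; σ²_Task 5 = ((12−2)/6)² = 2.778
te_Task 6 = (7 + 4·11 + 15)/6 = 66/6 = 11; σ²_Task 6 = ((15−7)/6)² = 1.778
te_Task 7 = (7 + 4·11 + 15)/6 = 66/6 = 11; σ²_Task 7 = ((15−7)/6)² = 1.778
te_Task 8 = (6 + 4·7 + 8)/6 = 42/6 = 7; σ²_Task 8 = ((8−6)/6)² = 0.111
te_Task 9 = (9 + 4·13 + 17)/6 = 78/6 = 13; σ²_Task 9 = ((17−9)/6)² = 1.778
te_Task 10 = (4 + 4·7 + 10)/6 = 42/6 = 7; σ²_Task 10 = ((10−4)/6)² = 1.000

Forward pass:
ES_Task 1 = 0; EF_Task 1 = 5
ES_Task 2 = 0; EF_Task 2 = 6
ES_Task 3 = 0; EF_Task 3 = 11
ES_Task 4 = 0; EF_Task 4 = 6
ES_Task 5 = 0; EF_Task 5 = 5
ES_Task 6 = 6; EF_Task 6 = 6+11 = 17
ES_Task 7 = 6; EF_Task 7 = 6+11 = 17
ES_Task 8 = max(EF_Task 2=6, EF_Task 5=5) = 6; EF_Task 8 = 6+7 = 13
ES_Task 9 = 13; EF_Task 9 = 13+13 = 26
ES_Task 10 = max(EF_Task 1=5, EF_Task 3=11, EF_Task 4=6, EF_Task 6=17, EF_Task 7=17, EF_Task 9=26) = 26; EF_Task 10 = 26+7 = 33
Expected project duration μ = 33 weeks. Critical path: Task 2 → Task 8 → Task 9 → Task 10.

Variance along critical path = 1.778 + 0.111 + 1.778 + 1.000 = 4.667; σ = √4.667 = 2.160 weeks.
Z = (30 − 33) / 2.160 = -1.389
P(T ≤ 30) = Φ(-1.389) ≈ 0.082

0.082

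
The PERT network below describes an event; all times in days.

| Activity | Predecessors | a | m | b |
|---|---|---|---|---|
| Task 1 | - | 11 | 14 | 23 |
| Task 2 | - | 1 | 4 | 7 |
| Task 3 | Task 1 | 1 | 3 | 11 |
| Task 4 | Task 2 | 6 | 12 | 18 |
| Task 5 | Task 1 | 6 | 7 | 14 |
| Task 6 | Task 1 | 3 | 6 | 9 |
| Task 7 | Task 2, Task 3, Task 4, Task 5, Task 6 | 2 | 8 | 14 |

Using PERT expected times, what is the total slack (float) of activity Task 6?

2 days

te_Task 1 = (11 + 4·14 + 23)/6 = 90/6 = 15
te_Task 2 = (1 + 4·4 + 7)/6 = 24/6 = 4
te_Task 3 = (1 + 4·3 + 11)/6 = 24/6 = 4
te_Task 4 = (6 + 4·12 + 18)/6 = 72/6 = 12
te_Task 5 = (6 + 4·7 + 14)/6 = 48/6 = 8
te_Task 6 = (3 + 4·6 + 9)/6 = 36/6 = 6
te_Task 7 = (2 + 4·8 + 14)/6 = 48/6 = 8

Forward pass:
ES_Task 1 = 0; EF_Task 1 = 15
ES_Task 2 = 0; EF_Task 2 = 4
ES_Task 3 = 15; EF_Task 3 = 15+4 = 19
ES_Task 4 = 4; EF_Task 4 = 4+12 = 16
ES_Task 5 = 15; EF_Task 5 = 15+8 = 23
ES_Task 6 = 15; EF_Task 6 = 15+6 = 21
ES_Task 7 = max(EF_Task 2=4, EF_Task 3=19, EF_Task 4=16, EF_Task 5=23, EF_Task 6=21) = 23; EF_Task 7 = 23+8 = 31
Expected project duration μ = 31 days. Critical path: Task 1 → Task 5 → Task 7.

Backward pass:
LF_Task 7 = 31; LS_Task 7 = 31−8 = 23
LF_Task 6 = LS_Task 7 = 23; LS_Task 6 = 23−6 = 17
LF_Task 5 = LS_Task 7 = 23; LS_Task 5 = 23−8 = 15
LF_Task 4 = LS_Task 7 = 23; LS_Task 4 = 23−12 = 11
LF_Task 3 = LS_Task 7 = 23; LS_Task 3 = 23−4 = 19
LF_Task 2 = min(LS_Task 4=11, LS_Task 7=23) = 11; LS_Task 2 = 11−4 = 7
LF_Task 1 = min(LS_Task 3=19, LS_Task 5=15, LS_Task 6=17) = 15; LS_Task 1 = 15−15 = 0
Slack_Task 6 = LS_Task 6 − ES_Task 6 = 17 − 15 = 2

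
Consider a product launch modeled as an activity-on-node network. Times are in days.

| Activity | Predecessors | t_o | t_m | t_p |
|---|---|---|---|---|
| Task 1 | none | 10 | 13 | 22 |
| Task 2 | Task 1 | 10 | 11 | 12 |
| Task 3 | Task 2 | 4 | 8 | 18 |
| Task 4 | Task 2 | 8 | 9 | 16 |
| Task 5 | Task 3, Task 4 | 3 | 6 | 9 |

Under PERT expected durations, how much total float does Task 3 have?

te_Task 1 = (10 + 4·13 + 22)/6 = 84/6 = 14
te_Task 2 = (10 + 4·11 + 12)/6 = 66/6 = 11
te_Task 3 = (4 + 4·8 + 18)/6 = 54/6 = 9
te_Task 4 = (8 + 4·9 + 16)/6 = 60/6 = 10
te_Task 5 = (3 + 4·6 + 9)/6 = 36/6 = 6

Forward pass:
ES_Task 1 = 0; EF_Task 1 = 14
ES_Task 2 = 14; EF_Task 2 = 14+11 = 25
ES_Task 3 = 25; EF_Task 3 = 25+9 = 34
ES_Task 4 = 25; EF_Task 4 = 25+10 = 35
ES_Task 5 = max(EF_Task 3=34, EF_Task 4=35) = 35; EF_Task 5 = 35+6 = 41
Expected project duration μ = 41 days. Critical path: Task 1 → Task 2 → Task 4 → Task 5.

Backward pass:
LF_Task 5 = 41; LS_Task 5 = 41−6 = 35
LF_Task 4 = LS_Task 5 = 35; LS_Task 4 = 35−10 = 25
LF_Task 3 = LS_Task 5 = 35; LS_Task 3 = 35−9 = 26
LF_Task 2 = min(LS_Task 3=26, LS_Task 4=25) = 25; LS_Task 2 = 25−11 = 14
LF_Task 1 = LS_Task 2 = 14; LS_Task 1 = 14−14 = 0
Slack_Task 3 = LS_Task 3 − ES_Task 3 = 26 − 25 = 1

1 days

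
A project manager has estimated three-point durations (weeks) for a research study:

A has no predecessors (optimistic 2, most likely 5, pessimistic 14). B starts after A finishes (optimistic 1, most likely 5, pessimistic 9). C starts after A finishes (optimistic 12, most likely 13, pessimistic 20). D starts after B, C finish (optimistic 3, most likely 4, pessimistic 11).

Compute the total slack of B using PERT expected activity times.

9 weeks

te_A = (2 + 4·5 + 14)/6 = 36/6 = 6
te_B = (1 + 4·5 + 9)/6 = 30/6 = 5
te_C = (12 + 4·13 + 20)/6 = 84/6 = 14
te_D = (3 + 4·4 + 11)/6 = 30/6 = 5

Forward pass:
ES_A = 0; EF_A = 6
ES_B = 6; EF_B = 6+5 = 11
ES_C = 6; EF_C = 6+14 = 20
ES_D = max(EF_B=11, EF_C=20) = 20; EF_D = 20+5 = 25
Expected project duration μ = 25 weeks. Critical path: A → C → D.

Backward pass:
LF_D = 25; LS_D = 25−5 = 20
LF_C = LS_D = 20; LS_C = 20−14 = 6
LF_B = LS_D = 20; LS_B = 20−5 = 15
LF_A = min(LS_B=15, LS_C=6) = 6; LS_A = 6−6 = 0
Slack_B = LS_B − ES_B = 15 − 6 = 9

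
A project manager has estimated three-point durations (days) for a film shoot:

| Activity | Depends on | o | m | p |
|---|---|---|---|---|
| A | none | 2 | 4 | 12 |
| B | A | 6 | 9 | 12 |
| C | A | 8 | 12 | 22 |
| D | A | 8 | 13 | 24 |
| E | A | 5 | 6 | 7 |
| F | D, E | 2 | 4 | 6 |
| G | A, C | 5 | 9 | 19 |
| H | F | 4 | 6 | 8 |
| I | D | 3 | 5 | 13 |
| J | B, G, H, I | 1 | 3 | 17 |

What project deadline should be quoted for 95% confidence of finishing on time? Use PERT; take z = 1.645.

te_A = (2 + 4·4 + 12)/6 = 30/6 = 5; σ²_A = ((12−2)/6)² = 2.778
te_B = (6 + 4·9 + 12)/6 = 54/6 = 9; σ²_B = ((12−6)/6)² = 1.000
te_C = (8 + 4·12 + 22)/6 = 78/6 = 13; σ²_C = ((22−8)/6)² = 5.444
te_D = (8 + 4·13 + 24)/6 = 84/6 = 14; σ²_D = ((24−8)/6)² = 7.111
te_E = (5 + 4·6 + 7)/6 = 36/6 = 6; σ²_E = ((7−5)/6)² = 0.111
te_F = (2 + 4·4 + 6)/6 = 24/6 = 4; σ²_F = ((6−2)/6)² = 0.444
te_G = (5 + 4·9 + 19)/6 = 60/6 = 10; σ²_G = ((19−5)/6)² = 5.444
te_H = (4 + 4·6 + 8)/6 = 36/6 = 6; σ²_H = ((8−4)/6)² = 0.444
te_I = (3 + 4·5 + 13)/6 = 36/6 = 6; σ²_I = ((13−3)/6)² = 2.778
te_J = (1 + 4·3 + 17)/6 = 30/6 = 5; σ²_J = ((17−1)/6)² = 7.111

Forward pass:
ES_A = 0; EF_A = 5
ES_B = 5; EF_B = 5+9 = 14
ES_C = 5; EF_C = 5+13 = 18
ES_D = 5; EF_D = 5+14 = 19
ES_E = 5; EF_E = 5+6 = 11
ES_F = max(EF_D=19, EF_E=11) = 19; EF_F = 19+4 = 23
ES_G = max(EF_A=5, EF_C=18) = 18; EF_G = 18+10 = 28
ES_H = 23; EF_H = 23+6 = 29
ES_I = 19; EF_I = 19+6 = 25
ES_J = max(EF_B=14, EF_G=28, EF_H=29, EF_I=25) = 29; EF_J = 29+5 = 34
Expected project duration μ = 34 days. Critical path: A → D → F → H → J.

Variance along critical path = 2.778 + 7.111 + 0.444 + 0.444 + 7.111 = 17.889; σ = 4.230 days.
D = μ + z·σ = 34 + 1.645·4.230 = 41.0 days

41.0 days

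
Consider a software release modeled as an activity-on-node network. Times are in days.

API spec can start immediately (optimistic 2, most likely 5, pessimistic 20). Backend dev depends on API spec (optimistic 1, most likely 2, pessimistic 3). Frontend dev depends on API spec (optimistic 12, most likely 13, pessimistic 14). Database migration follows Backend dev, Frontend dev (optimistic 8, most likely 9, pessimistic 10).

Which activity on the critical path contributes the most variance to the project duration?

te_API spec = (2 + 4·5 + 20)/6 = 42/6 = 7; σ²_API spec = ((20−2)/6)² = 9.000
te_Backend dev = (1 + 4·2 + 3)/6 = 12/6 = 2; σ²_Backend dev = ((3−1)/6)² = 0.111
te_Frontend dev = (12 + 4·13 + 14)/6 = 78/6 = 13; σ²_Frontend dev = ((14−12)/6)² = 0.111
te_Database migration = (8 + 4·9 + 10)/6 = 54/6 = 9; σ²_Database migration = ((10−8)/6)² = 0.111

Forward pass:
ES_API spec = 0; EF_API spec = 7
ES_Backend dev = 7; EF_Backend dev = 7+2 = 9
ES_Frontend dev = 7; EF_Frontend dev = 7+13 = 20
ES_Database migration = max(EF_Backend dev=9, EF_Frontend dev=20) = 20; EF_Database migration = 20+9 = 29
Expected project duration μ = 29 days. Critical path: API spec → Frontend dev → Database migration.

Variances on critical path: σ²_API spec=9.000, σ²_Frontend dev=0.111, σ²_Database migration=0.111.
Largest is σ²_API spec = 9.000.

API spec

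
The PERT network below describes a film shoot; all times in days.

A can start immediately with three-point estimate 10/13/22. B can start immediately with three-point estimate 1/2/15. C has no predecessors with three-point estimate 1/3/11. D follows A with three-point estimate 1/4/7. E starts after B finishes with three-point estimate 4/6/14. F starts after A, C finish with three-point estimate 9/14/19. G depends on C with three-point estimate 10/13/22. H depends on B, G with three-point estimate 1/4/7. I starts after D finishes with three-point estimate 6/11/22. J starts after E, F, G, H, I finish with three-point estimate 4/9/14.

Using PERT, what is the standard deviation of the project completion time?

te_A = (10 + 4·13 + 22)/6 = 84/6 = 14; σ²_A = ((22−10)/6)² = 4.000
te_B = (1 + 4·2 + 15)/6 = 24/6 = 4; σ²_B = ((15−1)/6)² = 5.444
te_C = (1 + 4·3 + 11)/6 = 24/6 = 4; σ²_C = ((11−1)/6)² = 2.778
te_D = (1 + 4·4 + 7)/6 = 24/6 = 4; σ²_D = ((7−1)/6)² = 1.000
te_E = (4 + 4·6 + 14)/6 = 42/6 = 7; σ²_E = ((14−4)/6)² = 2.778
te_F = (9 + 4·14 + 19)/6 = 84/6 = 14; σ²_F = ((19−9)/6)² = 2.778
te_G = (10 + 4·13 + 22)/6 = 84/6 = 14; σ²_G = ((22−10)/6)² = 4.000
te_H = (1 + 4·4 + 7)/6 = 24/6 = 4; σ²_H = ((7−1)/6)² = 1.000
te_I = (6 + 4·11 + 22)/6 = 72/6 = 12; σ²_I = ((22−6)/6)² = 7.111
te_J = (4 + 4·9 + 14)/6 = 54/6 = 9; σ²_J = ((14−4)/6)² = 2.778

Forward pass:
ES_A = 0; EF_A = 14
ES_B = 0; EF_B = 4
ES_C = 0; EF_C = 4
ES_D = 14; EF_D = 14+4 = 18
ES_E = 4; EF_E = 4+7 = 11
ES_F = max(EF_A=14, EF_C=4) = 14; EF_F = 14+14 = 28
ES_G = 4; EF_G = 4+14 = 18
ES_H = max(EF_B=4, EF_G=18) = 18; EF_H = 18+4 = 22
ES_I = 18; EF_I = 18+12 = 30
ES_J = max(EF_E=11, EF_F=28, EF_G=18, EF_H=22, EF_I=30) = 30; EF_J = 30+9 = 39
Expected project duration μ = 39 days. Critical path: A → D → I → J.

Variance along critical path = 4.000 + 1.000 + 7.111 + 2.778 = 14.889
σ = √14.889 = 3.859 days

3.86 days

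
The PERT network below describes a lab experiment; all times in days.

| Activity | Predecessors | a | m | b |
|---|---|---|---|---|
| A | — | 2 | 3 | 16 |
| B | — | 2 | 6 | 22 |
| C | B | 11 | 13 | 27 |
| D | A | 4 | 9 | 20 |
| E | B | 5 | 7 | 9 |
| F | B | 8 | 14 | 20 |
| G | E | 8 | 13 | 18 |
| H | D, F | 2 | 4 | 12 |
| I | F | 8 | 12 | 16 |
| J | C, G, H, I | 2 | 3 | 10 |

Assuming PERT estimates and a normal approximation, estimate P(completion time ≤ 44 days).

0.918

te_A = (2 + 4·3 + 16)/6 = 30/6 = 5; σ²_A = ((16−2)/6)² = 5.444
te_B = (2 + 4·6 + 22)/6 = 48/6 = 8; σ²_B = ((22−2)/6)² = 11.111
te_C = (11 + 4·13 + 27)/6 = 90/6 = 15; σ²_C = ((27−11)/6)² = 7.111
te_D = (4 + 4·9 + 20)/6 = 60/6 = 10; σ²_D = ((20−4)/6)² = 7.111
te_E = (5 + 4·7 + 9)/6 = 42/6 = 7; σ²_E = ((9−5)/6)² = 0.444
te_F = (8 + 4·14 + 20)/6 = 84/6 = 14; σ²_F = ((20−8)/6)² = 4.000
te_G = (8 + 4·13 + 18)/6 = 78/6 = 13; σ²_G = ((18−8)/6)² = 2.778
te_H = (2 + 4·4 + 12)/6 = 30/6 = 5; σ²_H = ((12−2)/6)² = 2.778
te_I = (8 + 4·12 + 16)/6 = 72/6 = 12; σ²_I = ((16−8)/6)² = 1.778
te_J = (2 + 4·3 + 10)/6 = 24/6 = 4; σ²_J = ((10−2)/6)² = 1.778

Forward pass:
ES_A = 0; EF_A = 5
ES_B = 0; EF_B = 8
ES_C = 8; EF_C = 8+15 = 23
ES_D = 5; EF_D = 5+10 = 15
ES_E = 8; EF_E = 8+7 = 15
ES_F = 8; EF_F = 8+14 = 22
ES_G = 15; EF_G = 15+13 = 28
ES_H = max(EF_D=15, EF_F=22) = 22; EF_H = 22+5 = 27
ES_I = 22; EF_I = 22+12 = 34
ES_J = max(EF_C=23, EF_G=28, EF_H=27, EF_I=34) = 34; EF_J = 34+4 = 38
Expected project duration μ = 38 days. Critical path: B → F → I → J.

Variance along critical path = 11.111 + 4.000 + 1.778 + 1.778 = 18.667; σ = √18.667 = 4.320 days.
Z = (44 − 38) / 4.320 = 1.389
P(T ≤ 44) = Φ(1.389) ≈ 0.918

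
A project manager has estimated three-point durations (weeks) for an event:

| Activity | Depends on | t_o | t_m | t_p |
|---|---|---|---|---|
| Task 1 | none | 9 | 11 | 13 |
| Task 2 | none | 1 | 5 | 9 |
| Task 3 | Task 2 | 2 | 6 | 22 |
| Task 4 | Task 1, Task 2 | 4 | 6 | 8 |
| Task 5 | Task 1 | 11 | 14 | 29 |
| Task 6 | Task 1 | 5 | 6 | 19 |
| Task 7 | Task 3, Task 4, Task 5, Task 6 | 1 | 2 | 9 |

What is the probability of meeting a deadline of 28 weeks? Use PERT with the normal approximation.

0.275

te_Task 1 = (9 + 4·11 + 13)/6 = 66/6 = 11; σ²_Task 1 = ((13−9)/6)² = 0.444
te_Task 2 = (1 + 4·5 + 9)/6 = 30/6 = 5; σ²_Task 2 = ((9−1)/6)² = 1.778
te_Task 3 = (2 + 4·6 + 22)/6 = 48/6 = 8; σ²_Task 3 = ((22−2)/6)² = 11.111
te_Task 4 = (4 + 4·6 + 8)/6 = 36/6 = 6; σ²_Task 4 = ((8−4)/6)² = 0.444
te_Task 5 = (11 + 4·14 + 29)/6 = 96/6 = 16; σ²_Task 5 = ((29−11)/6)² = 9.000
te_Task 6 = (5 + 4·6 + 19)/6 = 48/6 = 8; σ²_Task 6 = ((19−5)/6)² = 5.444
te_Task 7 = (1 + 4·2 + 9)/6 = 18/6 = 3; σ²_Task 7 = ((9−1)/6)² = 1.778

Forward pass:
ES_Task 1 = 0; EF_Task 1 = 11
ES_Task 2 = 0; EF_Task 2 = 5
ES_Task 3 = 5; EF_Task 3 = 5+8 = 13
ES_Task 4 = max(EF_Task 1=11, EF_Task 2=5) = 11; EF_Task 4 = 11+6 = 17
ES_Task 5 = 11; EF_Task 5 = 11+16 = 27
ES_Task 6 = 11; EF_Task 6 = 11+8 = 19
ES_Task 7 = max(EF_Task 3=13, EF_Task 4=17, EF_Task 5=27, EF_Task 6=19) = 27; EF_Task 7 = 27+3 = 30
Expected project duration μ = 30 weeks. Critical path: Task 1 → Task 5 → Task 7.

Variance along critical path = 0.444 + 9.000 + 1.778 = 11.222; σ = √11.222 = 3.350 weeks.
Z = (28 − 30) / 3.350 = -0.597
P(T ≤ 28) = Φ(-0.597) ≈ 0.275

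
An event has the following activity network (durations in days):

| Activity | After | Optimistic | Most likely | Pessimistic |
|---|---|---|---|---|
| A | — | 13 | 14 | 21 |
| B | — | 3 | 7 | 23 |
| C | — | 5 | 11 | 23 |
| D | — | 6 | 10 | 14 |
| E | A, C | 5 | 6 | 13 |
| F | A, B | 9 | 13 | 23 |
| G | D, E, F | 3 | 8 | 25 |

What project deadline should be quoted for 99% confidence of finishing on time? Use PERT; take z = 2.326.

49.6 days

te_A = (13 + 4·14 + 21)/6 = 90/6 = 15; σ²_A = ((21−13)/6)² = 1.778
te_B = (3 + 4·7 + 23)/6 = 54/6 = 9; σ²_B = ((23−3)/6)² = 11.111
te_C = (5 + 4·11 + 23)/6 = 72/6 = 12; σ²_C = ((23−5)/6)² = 9.000
te_D = (6 + 4·10 + 14)/6 = 60/6 = 10; σ²_D = ((14−6)/6)² = 1.778
te_E = (5 + 4·6 + 13)/6 = 42/6 = 7; σ²_E = ((13−5)/6)² = 1.778
te_F = (9 + 4·13 + 23)/6 = 84/6 = 14; σ²_F = ((23−9)/6)² = 5.444
te_G = (3 + 4·8 + 25)/6 = 60/6 = 10; σ²_G = ((25−3)/6)² = 13.444

Forward pass:
ES_A = 0; EF_A = 15
ES_B = 0; EF_B = 9
ES_C = 0; EF_C = 12
ES_D = 0; EF_D = 10
ES_E = max(EF_A=15, EF_C=12) = 15; EF_E = 15+7 = 22
ES_F = max(EF_A=15, EF_B=9) = 15; EF_F = 15+14 = 29
ES_G = max(EF_D=10, EF_E=22, EF_F=29) = 29; EF_G = 29+10 = 39
Expected project duration μ = 39 days. Critical path: A → F → G.

Variance along critical path = 1.778 + 5.444 + 13.444 = 20.667; σ = 4.546 days.
D = μ + z·σ = 39 + 2.326·4.546 = 49.6 days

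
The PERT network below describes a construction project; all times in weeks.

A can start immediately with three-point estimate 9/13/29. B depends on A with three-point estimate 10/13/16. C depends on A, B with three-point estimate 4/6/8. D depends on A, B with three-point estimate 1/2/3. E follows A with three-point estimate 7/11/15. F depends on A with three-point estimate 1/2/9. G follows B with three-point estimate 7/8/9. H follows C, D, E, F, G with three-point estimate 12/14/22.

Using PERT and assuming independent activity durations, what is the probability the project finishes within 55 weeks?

0.849

te_A = (9 + 4·13 + 29)/6 = 90/6 = 15; σ²_A = ((29−9)/6)² = 11.111
te_B = (10 + 4·13 + 16)/6 = 78/6 = 13; σ²_B = ((16−10)/6)² = 1.000
te_C = (4 + 4·6 + 8)/6 = 36/6 = 6; σ²_C = ((8−4)/6)² = 0.444
te_D = (1 + 4·2 + 3)/6 = 12/6 = 2; σ²_D = ((3−1)/6)² = 0.111
te_E = (7 + 4·11 + 15)/6 = 66/6 = 11; σ²_E = ((15−7)/6)² = 1.778
te_F = (1 + 4·2 + 9)/6 = 18/6 = 3; σ²_F = ((9−1)/6)² = 1.778
te_G = (7 + 4·8 + 9)/6 = 48/6 = 8; σ²_G = ((9−7)/6)² = 0.111
te_H = (12 + 4·14 + 22)/6 = 90/6 = 15; σ²_H = ((22−12)/6)² = 2.778

Forward pass:
ES_A = 0; EF_A = 15
ES_B = 15; EF_B = 15+13 = 28
ES_C = max(EF_A=15, EF_B=28) = 28; EF_C = 28+6 = 34
ES_D = max(EF_A=15, EF_B=28) = 28; EF_D = 28+2 = 30
ES_E = 15; EF_E = 15+11 = 26
ES_F = 15; EF_F = 15+3 = 18
ES_G = 28; EF_G = 28+8 = 36
ES_H = max(EF_C=34, EF_D=30, EF_E=26, EF_F=18, EF_G=36) = 36; EF_H = 36+15 = 51
Expected project duration μ = 51 weeks. Critical path: A → B → G → H.

Variance along critical path = 11.111 + 1.000 + 0.111 + 2.778 = 15.000; σ = √15.000 = 3.873 weeks.
Z = (55 − 51) / 3.873 = 1.033
P(T ≤ 55) = Φ(1.033) ≈ 0.849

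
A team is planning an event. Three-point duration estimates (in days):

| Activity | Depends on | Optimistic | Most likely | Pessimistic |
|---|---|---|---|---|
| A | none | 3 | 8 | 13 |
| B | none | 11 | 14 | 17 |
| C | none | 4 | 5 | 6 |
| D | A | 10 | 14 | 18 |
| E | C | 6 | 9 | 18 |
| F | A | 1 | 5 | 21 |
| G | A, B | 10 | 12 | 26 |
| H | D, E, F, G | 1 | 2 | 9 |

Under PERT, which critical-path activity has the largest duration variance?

te_A = (3 + 4·8 + 13)/6 = 48/6 = 8; σ²_A = ((13−3)/6)² = 2.778
te_B = (11 + 4·14 + 17)/6 = 84/6 = 14; σ²_B = ((17−11)/6)² = 1.000
te_C = (4 + 4·5 + 6)/6 = 30/6 = 5; σ²_C = ((6−4)/6)² = 0.111
te_D = (10 + 4·14 + 18)/6 = 84/6 = 14; σ²_D = ((18−10)/6)² = 1.778
te_E = (6 + 4·9 + 18)/6 = 60/6 = 10; σ²_E = ((18−6)/6)² = 4.000
te_F = (1 + 4·5 + 21)/6 = 42/6 = 7; σ²_F = ((21−1)/6)² = 11.111
te_G = (10 + 4·12 + 26)/6 = 84/6 = 14; σ²_G = ((26−10)/6)² = 7.111
te_H = (1 + 4·2 + 9)/6 = 18/6 = 3; σ²_H = ((9−1)/6)² = 1.778

Forward pass:
ES_A = 0; EF_A = 8
ES_B = 0; EF_B = 14
ES_C = 0; EF_C = 5
ES_D = 8; EF_D = 8+14 = 22
ES_E = 5; EF_E = 5+10 = 15
ES_F = 8; EF_F = 8+7 = 15
ES_G = max(EF_A=8, EF_B=14) = 14; EF_G = 14+14 = 28
ES_H = max(EF_D=22, EF_E=15, EF_F=15, EF_G=28) = 28; EF_H = 28+3 = 31
Expected project duration μ = 31 days. Critical path: B → G → H.

Variances on critical path: σ²_B=1.000, σ²_G=7.111, σ²_H=1.778.
Largest is σ²_G = 7.111.

G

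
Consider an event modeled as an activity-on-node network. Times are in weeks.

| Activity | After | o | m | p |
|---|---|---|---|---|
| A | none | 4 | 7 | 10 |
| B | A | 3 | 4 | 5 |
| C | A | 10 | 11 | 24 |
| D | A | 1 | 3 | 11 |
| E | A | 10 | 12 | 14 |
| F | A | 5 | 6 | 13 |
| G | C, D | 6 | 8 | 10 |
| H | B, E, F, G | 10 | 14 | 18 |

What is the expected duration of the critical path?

42 weeks

te_A = (4 + 4·7 + 10)/6 = 42/6 = 7
te_B = (3 + 4·4 + 5)/6 = 24/6 = 4
te_C = (10 + 4·11 + 24)/6 = 78/6 = 13
te_D = (1 + 4·3 + 11)/6 = 24/6 = 4
te_E = (10 + 4·12 + 14)/6 = 72/6 = 12
te_F = (5 + 4·6 + 13)/6 = 42/6 = 7
te_G = (6 + 4·8 + 10)/6 = 48/6 = 8
te_H = (10 + 4·14 + 18)/6 = 84/6 = 14

Forward pass:
ES_A = 0; EF_A = 7
ES_B = 7; EF_B = 7+4 = 11
ES_C = 7; EF_C = 7+13 = 20
ES_D = 7; EF_D = 7+4 = 11
ES_E = 7; EF_E = 7+12 = 19
ES_F = 7; EF_F = 7+7 = 14
ES_G = max(EF_C=20, EF_D=11) = 20; EF_G = 20+8 = 28
ES_H = max(EF_B=11, EF_E=19, EF_F=14, EF_G=28) = 28; EF_H = 28+14 = 42
Expected project duration μ = 42 weeks. Critical path: A → C → G → H.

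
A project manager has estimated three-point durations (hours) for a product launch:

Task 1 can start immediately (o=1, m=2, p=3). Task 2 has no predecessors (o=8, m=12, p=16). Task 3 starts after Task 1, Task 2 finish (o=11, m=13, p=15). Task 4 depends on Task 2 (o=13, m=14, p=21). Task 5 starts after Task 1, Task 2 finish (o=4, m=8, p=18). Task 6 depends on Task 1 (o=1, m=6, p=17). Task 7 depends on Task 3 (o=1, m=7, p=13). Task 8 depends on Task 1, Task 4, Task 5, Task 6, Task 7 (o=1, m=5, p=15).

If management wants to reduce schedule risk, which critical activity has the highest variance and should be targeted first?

Task 8

te_Task 1 = (1 + 4·2 + 3)/6 = 12/6 = 2; σ²_Task 1 = ((3−1)/6)² = 0.111
te_Task 2 = (8 + 4·12 + 16)/6 = 72/6 = 12; σ²_Task 2 = ((16−8)/6)² = 1.778
te_Task 3 = (11 + 4·13 + 15)/6 = 78/6 = 13; σ²_Task 3 = ((15−11)/6)² = 0.444
te_Task 4 = (13 + 4·14 + 21)/6 = 90/6 = 15; σ²_Task 4 = ((21−13)/6)² = 1.778
te_Task 5 = (4 + 4·8 + 18)/6 = 54/6 = 9; σ²_Task 5 = ((18−4)/6)² = 5.444
te_Task 6 = (1 + 4·6 + 17)/6 = 42/6 = 7; σ²_Task 6 = ((17−1)/6)² = 7.111
te_Task 7 = (1 + 4·7 + 13)/6 = 42/6 = 7; σ²_Task 7 = ((13−1)/6)² = 4.000
te_Task 8 = (1 + 4·5 + 15)/6 = 36/6 = 6; σ²_Task 8 = ((15−1)/6)² = 5.444

Forward pass:
ES_Task 1 = 0; EF_Task 1 = 2
ES_Task 2 = 0; EF_Task 2 = 12
ES_Task 3 = max(EF_Task 1=2, EF_Task 2=12) = 12; EF_Task 3 = 12+13 = 25
ES_Task 4 = 12; EF_Task 4 = 12+15 = 27
ES_Task 5 = max(EF_Task 1=2, EF_Task 2=12) = 12; EF_Task 5 = 12+9 = 21
ES_Task 6 = 2; EF_Task 6 = 2+7 = 9
ES_Task 7 = 25; EF_Task 7 = 25+7 = 32
ES_Task 8 = max(EF_Task 1=2, EF_Task 4=27, EF_Task 5=21, EF_Task 6=9, EF_Task 7=32) = 32; EF_Task 8 = 32+6 = 38
Expected project duration μ = 38 hours. Critical path: Task 2 → Task 3 → Task 7 → Task 8.

Variances on critical path: σ²_Task 2=1.778, σ²_Task 3=0.444, σ²_Task 7=4.000, σ²_Task 8=5.444.
Largest is σ²_Task 8 = 5.444.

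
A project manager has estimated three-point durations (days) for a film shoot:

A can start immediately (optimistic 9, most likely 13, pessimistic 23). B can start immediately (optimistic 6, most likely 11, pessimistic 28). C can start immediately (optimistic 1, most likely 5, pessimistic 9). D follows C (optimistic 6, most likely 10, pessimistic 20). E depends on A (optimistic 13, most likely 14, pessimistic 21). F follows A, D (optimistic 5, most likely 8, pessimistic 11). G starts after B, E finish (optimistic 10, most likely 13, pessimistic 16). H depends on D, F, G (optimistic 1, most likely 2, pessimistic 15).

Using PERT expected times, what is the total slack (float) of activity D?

18 days

te_A = (9 + 4·13 + 23)/6 = 84/6 = 14
te_B = (6 + 4·11 + 28)/6 = 78/6 = 13
te_C = (1 + 4·5 + 9)/6 = 30/6 = 5
te_D = (6 + 4·10 + 20)/6 = 66/6 = 11
te_E = (13 + 4·14 + 21)/6 = 90/6 = 15
te_F = (5 + 4·8 + 11)/6 = 48/6 = 8
te_G = (10 + 4·13 + 16)/6 = 78/6 = 13
te_H = (1 + 4·2 + 15)/6 = 24/6 = 4

Forward pass:
ES_A = 0; EF_A = 14
ES_B = 0; EF_B = 13
ES_C = 0; EF_C = 5
ES_D = 5; EF_D = 5+11 = 16
ES_E = 14; EF_E = 14+15 = 29
ES_F = max(EF_A=14, EF_D=16) = 16; EF_F = 16+8 = 24
ES_G = max(EF_B=13, EF_E=29) = 29; EF_G = 29+13 = 42
ES_H = max(EF_D=16, EF_F=24, EF_G=42) = 42; EF_H = 42+4 = 46
Expected project duration μ = 46 days. Critical path: A → E → G → H.

Backward pass:
LF_H = 46; LS_H = 46−4 = 42
LF_G = LS_H = 42; LS_G = 42−13 = 29
LF_F = LS_H = 42; LS_F = 42−8 = 34
LF_E = LS_G = 29; LS_E = 29−15 = 14
LF_D = min(LS_F=34, LS_H=42) = 34; LS_D = 34−11 = 23
LF_C = LS_D = 23; LS_C = 23−5 = 18
LF_B = LS_G = 29; LS_B = 29−13 = 16
LF_A = min(LS_E=14, LS_F=34) = 14; LS_A = 14−14 = 0
Slack_D = LS_D − ES_D = 23 − 5 = 18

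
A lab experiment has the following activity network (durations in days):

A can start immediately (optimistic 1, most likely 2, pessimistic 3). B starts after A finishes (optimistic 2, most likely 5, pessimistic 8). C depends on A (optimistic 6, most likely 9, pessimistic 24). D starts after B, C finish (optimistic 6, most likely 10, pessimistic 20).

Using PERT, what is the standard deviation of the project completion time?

3.82 days

te_A = (1 + 4·2 + 3)/6 = 12/6 = 2; σ²_A = ((3−1)/6)² = 0.111
te_B = (2 + 4·5 + 8)/6 = 30/6 = 5; σ²_B = ((8−2)/6)² = 1.000
te_C = (6 + 4·9 + 24)/6 = 66/6 = 11; σ²_C = ((24−6)/6)² = 9.000
te_D = (6 + 4·10 + 20)/6 = 66/6 = 11; σ²_D = ((20−6)/6)² = 5.444

Forward pass:
ES_A = 0; EF_A = 2
ES_B = 2; EF_B = 2+5 = 7
ES_C = 2; EF_C = 2+11 = 13
ES_D = max(EF_B=7, EF_C=13) = 13; EF_D = 13+11 = 24
Expected project duration μ = 24 days. Critical path: A → C → D.

Variance along critical path = 0.111 + 9.000 + 5.444 = 14.556
σ = √14.556 = 3.815 days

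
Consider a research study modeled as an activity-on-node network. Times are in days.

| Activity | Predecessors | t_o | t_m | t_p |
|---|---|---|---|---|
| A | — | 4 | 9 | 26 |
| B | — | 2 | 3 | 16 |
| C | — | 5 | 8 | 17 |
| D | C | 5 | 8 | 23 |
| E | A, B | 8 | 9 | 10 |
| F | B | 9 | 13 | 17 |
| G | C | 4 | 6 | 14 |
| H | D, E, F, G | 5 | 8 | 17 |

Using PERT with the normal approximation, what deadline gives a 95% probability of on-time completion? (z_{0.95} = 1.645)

35.9 days

te_A = (4 + 4·9 + 26)/6 = 66/6 = 11; σ²_A = ((26−4)/6)² = 13.444
te_B = (2 + 4·3 + 16)/6 = 30/6 = 5; σ²_B = ((16−2)/6)² = 5.444
te_C = (5 + 4·8 + 17)/6 = 54/6 = 9; σ²_C = ((17−5)/6)² = 4.000
te_D = (5 + 4·8 + 23)/6 = 60/6 = 10; σ²_D = ((23−5)/6)² = 9.000
te_E = (8 + 4·9 + 10)/6 = 54/6 = 9; σ²_E = ((10−8)/6)² = 0.111
te_F = (9 + 4·13 + 17)/6 = 78/6 = 13; σ²_F = ((17−9)/6)² = 1.778
te_G = (4 + 4·6 + 14)/6 = 42/6 = 7; σ²_G = ((14−4)/6)² = 2.778
te_H = (5 + 4·8 + 17)/6 = 54/6 = 9; σ²_H = ((17−5)/6)² = 4.000

Forward pass:
ES_A = 0; EF_A = 11
ES_B = 0; EF_B = 5
ES_C = 0; EF_C = 9
ES_D = 9; EF_D = 9+10 = 19
ES_E = max(EF_A=11, EF_B=5) = 11; EF_E = 11+9 = 20
ES_F = 5; EF_F = 5+13 = 18
ES_G = 9; EF_G = 9+7 = 16
ES_H = max(EF_D=19, EF_E=20, EF_F=18, EF_G=16) = 20; EF_H = 20+9 = 29
Expected project duration μ = 29 days. Critical path: A → E → H.

Variance along critical path = 13.444 + 0.111 + 4.000 = 17.556; σ = 4.190 days.
D = μ + z·σ = 29 + 1.645·4.190 = 35.9 days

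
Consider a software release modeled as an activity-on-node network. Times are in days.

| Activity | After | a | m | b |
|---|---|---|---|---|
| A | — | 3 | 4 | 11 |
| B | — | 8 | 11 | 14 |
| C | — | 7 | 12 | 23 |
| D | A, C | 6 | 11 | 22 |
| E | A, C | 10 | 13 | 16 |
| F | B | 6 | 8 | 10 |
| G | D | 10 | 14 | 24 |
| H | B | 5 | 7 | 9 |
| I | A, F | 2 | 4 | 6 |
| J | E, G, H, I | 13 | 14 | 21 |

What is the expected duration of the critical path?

55 days

te_A = (3 + 4·4 + 11)/6 = 30/6 = 5
te_B = (8 + 4·11 + 14)/6 = 66/6 = 11
te_C = (7 + 4·12 + 23)/6 = 78/6 = 13
te_D = (6 + 4·11 + 22)/6 = 72/6 = 12
te_E = (10 + 4·13 + 16)/6 = 78/6 = 13
te_F = (6 + 4·8 + 10)/6 = 48/6 = 8
te_G = (10 + 4·14 + 24)/6 = 90/6 = 15
te_H = (5 + 4·7 + 9)/6 = 42/6 = 7
te_I = (2 + 4·4 + 6)/6 = 24/6 = 4
te_J = (13 + 4·14 + 21)/6 = 90/6 = 15

Forward pass:
ES_A = 0; EF_A = 5
ES_B = 0; EF_B = 11
ES_C = 0; EF_C = 13
ES_D = max(EF_A=5, EF_C=13) = 13; EF_D = 13+12 = 25
ES_E = max(EF_A=5, EF_C=13) = 13; EF_E = 13+13 = 26
ES_F = 11; EF_F = 11+8 = 19
ES_G = 25; EF_G = 25+15 = 40
ES_H = 11; EF_H = 11+7 = 18
ES_I = max(EF_A=5, EF_F=19) = 19; EF_I = 19+4 = 23
ES_J = max(EF_E=26, EF_G=40, EF_H=18, EF_I=23) = 40; EF_J = 40+15 = 55
Expected project duration μ = 55 days. Critical path: C → D → G → J.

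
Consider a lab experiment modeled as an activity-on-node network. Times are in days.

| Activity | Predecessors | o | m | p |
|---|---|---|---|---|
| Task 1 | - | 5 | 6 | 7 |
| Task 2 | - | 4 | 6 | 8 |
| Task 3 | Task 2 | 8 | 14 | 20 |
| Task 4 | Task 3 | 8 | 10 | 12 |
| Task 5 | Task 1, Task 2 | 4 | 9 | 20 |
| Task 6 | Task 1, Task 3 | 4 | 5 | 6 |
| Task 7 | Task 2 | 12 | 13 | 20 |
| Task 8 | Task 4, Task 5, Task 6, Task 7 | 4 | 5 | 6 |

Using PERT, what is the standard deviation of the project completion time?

2.24 days

te_Task 1 = (5 + 4·6 + 7)/6 = 36/6 = 6; σ²_Task 1 = ((7−5)/6)² = 0.111
te_Task 2 = (4 + 4·6 + 8)/6 = 36/6 = 6; σ²_Task 2 = ((8−4)/6)² = 0.444
te_Task 3 = (8 + 4·14 + 20)/6 = 84/6 = 14; σ²_Task 3 = ((20−8)/6)² = 4.000
te_Task 4 = (8 + 4·10 + 12)/6 = 60/6 = 10; σ²_Task 4 = ((12−8)/6)² = 0.444
te_Task 5 = (4 + 4·9 + 20)/6 = 60/6 = 10; σ²_Task 5 = ((20−4)/6)² = 7.111
te_Task 6 = (4 + 4·5 + 6)/6 = 30/6 = 5; σ²_Task 6 = ((6−4)/6)² = 0.111
te_Task 7 = (12 + 4·13 + 20)/6 = 84/6 = 14; σ²_Task 7 = ((20−12)/6)² = 1.778
te_Task 8 = (4 + 4·5 + 6)/6 = 30/6 = 5; σ²_Task 8 = ((6−4)/6)² = 0.111

Forward pass:
ES_Task 1 = 0; EF_Task 1 = 6
ES_Task 2 = 0; EF_Task 2 = 6
ES_Task 3 = 6; EF_Task 3 = 6+14 = 20
ES_Task 4 = 20; EF_Task 4 = 20+10 = 30
ES_Task 5 = max(EF_Task 1=6, EF_Task 2=6) = 6; EF_Task 5 = 6+10 = 16
ES_Task 6 = max(EF_Task 1=6, EF_Task 3=20) = 20; EF_Task 6 = 20+5 = 25
ES_Task 7 = 6; EF_Task 7 = 6+14 = 20
ES_Task 8 = max(EF_Task 4=30, EF_Task 5=16, EF_Task 6=25, EF_Task 7=20) = 30; EF_Task 8 = 30+5 = 35
Expected project duration μ = 35 days. Critical path: Task 2 → Task 3 → Task 4 → Task 8.

Variance along critical path = 0.444 + 4.000 + 0.444 + 0.111 = 5.000
σ = √5.000 = 2.236 days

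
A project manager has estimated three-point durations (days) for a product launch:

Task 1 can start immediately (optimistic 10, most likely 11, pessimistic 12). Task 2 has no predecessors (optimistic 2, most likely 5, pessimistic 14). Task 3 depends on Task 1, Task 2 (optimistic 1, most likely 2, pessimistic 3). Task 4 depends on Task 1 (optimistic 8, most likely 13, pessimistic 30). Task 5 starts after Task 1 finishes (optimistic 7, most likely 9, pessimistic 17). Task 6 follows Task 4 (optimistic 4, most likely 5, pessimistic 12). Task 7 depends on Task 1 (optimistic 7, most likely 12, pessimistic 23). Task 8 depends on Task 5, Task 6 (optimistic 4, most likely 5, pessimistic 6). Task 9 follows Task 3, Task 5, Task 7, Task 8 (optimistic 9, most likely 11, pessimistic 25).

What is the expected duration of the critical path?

50 days

te_Task 1 = (10 + 4·11 + 12)/6 = 66/6 = 11
te_Task 2 = (2 + 4·5 + 14)/6 = 36/6 = 6
te_Task 3 = (1 + 4·2 + 3)/6 = 12/6 = 2
te_Task 4 = (8 + 4·13 + 30)/6 = 90/6 = 15
te_Task 5 = (7 + 4·9 + 17)/6 = 60/6 = 10
te_Task 6 = (4 + 4·5 + 12)/6 = 36/6 = 6
te_Task 7 = (7 + 4·12 + 23)/6 = 78/6 = 13
te_Task 8 = (4 + 4·5 + 6)/6 = 30/6 = 5
te_Task 9 = (9 + 4·11 + 25)/6 = 78/6 = 13

Forward pass:
ES_Task 1 = 0; EF_Task 1 = 11
ES_Task 2 = 0; EF_Task 2 = 6
ES_Task 3 = max(EF_Task 1=11, EF_Task 2=6) = 11; EF_Task 3 = 11+2 = 13
ES_Task 4 = 11; EF_Task 4 = 11+15 = 26
ES_Task 5 = 11; EF_Task 5 = 11+10 = 21
ES_Task 6 = 26; EF_Task 6 = 26+6 = 32
ES_Task 7 = 11; EF_Task 7 = 11+13 = 24
ES_Task 8 = max(EF_Task 5=21, EF_Task 6=32) = 32; EF_Task 8 = 32+5 = 37
ES_Task 9 = max(EF_Task 3=13, EF_Task 5=21, EF_Task 7=24, EF_Task 8=37) = 37; EF_Task 9 = 37+13 = 50
Expected project duration μ = 50 days. Critical path: Task 1 → Task 4 → Task 6 → Task 8 → Task 9.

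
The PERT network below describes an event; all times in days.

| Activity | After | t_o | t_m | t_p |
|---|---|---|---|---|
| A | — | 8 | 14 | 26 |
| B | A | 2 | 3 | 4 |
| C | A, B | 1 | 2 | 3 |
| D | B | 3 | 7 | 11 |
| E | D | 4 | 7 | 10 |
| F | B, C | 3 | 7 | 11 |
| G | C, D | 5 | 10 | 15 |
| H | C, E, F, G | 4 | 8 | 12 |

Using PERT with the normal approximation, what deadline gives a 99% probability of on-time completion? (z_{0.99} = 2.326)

52.1 days

te_A = (8 + 4·14 + 26)/6 = 90/6 = 15; σ²_A = ((26−8)/6)² = 9.000
te_B = (2 + 4·3 + 4)/6 = 18/6 = 3; σ²_B = ((4−2)/6)² = 0.111
te_C = (1 + 4·2 + 3)/6 = 12/6 = 2; σ²_C = ((3−1)/6)² = 0.111
te_D = (3 + 4·7 + 11)/6 = 42/6 = 7; σ²_D = ((11−3)/6)² = 1.778
te_E = (4 + 4·7 + 10)/6 = 42/6 = 7; σ²_E = ((10−4)/6)² = 1.000
te_F = (3 + 4·7 + 11)/6 = 42/6 = 7; σ²_F = ((11−3)/6)² = 1.778
te_G = (5 + 4·10 + 15)/6 = 60/6 = 10; σ²_G = ((15−5)/6)² = 2.778
te_H = (4 + 4·8 + 12)/6 = 48/6 = 8; σ²_H = ((12−4)/6)² = 1.778

Forward pass:
ES_A = 0; EF_A = 15
ES_B = 15; EF_B = 15+3 = 18
ES_C = max(EF_A=15, EF_B=18) = 18; EF_C = 18+2 = 20
ES_D = 18; EF_D = 18+7 = 25
ES_E = 25; EF_E = 25+7 = 32
ES_F = max(EF_B=18, EF_C=20) = 20; EF_F = 20+7 = 27
ES_G = max(EF_C=20, EF_D=25) = 25; EF_G = 25+10 = 35
ES_H = max(EF_C=20, EF_E=32, EF_F=27, EF_G=35) = 35; EF_H = 35+8 = 43
Expected project duration μ = 43 days. Critical path: A → B → D → G → H.

Variance along critical path = 9.000 + 0.111 + 1.778 + 2.778 + 1.778 = 15.444; σ = 3.930 days.
D = μ + z·σ = 43 + 2.326·3.930 = 52.1 days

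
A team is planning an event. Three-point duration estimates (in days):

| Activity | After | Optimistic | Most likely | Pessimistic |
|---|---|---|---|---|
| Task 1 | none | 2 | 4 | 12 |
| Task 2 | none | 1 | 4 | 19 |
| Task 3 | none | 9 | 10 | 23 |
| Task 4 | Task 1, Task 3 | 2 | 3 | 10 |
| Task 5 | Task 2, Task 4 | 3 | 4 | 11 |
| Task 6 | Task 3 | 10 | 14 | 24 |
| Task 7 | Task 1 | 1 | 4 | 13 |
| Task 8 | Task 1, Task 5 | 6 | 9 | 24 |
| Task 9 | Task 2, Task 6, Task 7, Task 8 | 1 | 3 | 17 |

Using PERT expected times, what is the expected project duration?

37 days

te_Task 1 = (2 + 4·4 + 12)/6 = 30/6 = 5
te_Task 2 = (1 + 4·4 + 19)/6 = 36/6 = 6
te_Task 3 = (9 + 4·10 + 23)/6 = 72/6 = 12
te_Task 4 = (2 + 4·3 + 10)/6 = 24/6 = 4
te_Task 5 = (3 + 4·4 + 11)/6 = 30/6 = 5
te_Task 6 = (10 + 4·14 + 24)/6 = 90/6 = 15
te_Task 7 = (1 + 4·4 + 13)/6 = 30/6 = 5
te_Task 8 = (6 + 4·9 + 24)/6 = 66/6 = 11
te_Task 9 = (1 + 4·3 + 17)/6 = 30/6 = 5

Forward pass:
ES_Task 1 = 0; EF_Task 1 = 5
ES_Task 2 = 0; EF_Task 2 = 6
ES_Task 3 = 0; EF_Task 3 = 12
ES_Task 4 = max(EF_Task 1=5, EF_Task 3=12) = 12; EF_Task 4 = 12+4 = 16
ES_Task 5 = max(EF_Task 2=6, EF_Task 4=16) = 16; EF_Task 5 = 16+5 = 21
ES_Task 6 = 12; EF_Task 6 = 12+15 = 27
ES_Task 7 = 5; EF_Task 7 = 5+5 = 10
ES_Task 8 = max(EF_Task 1=5, EF_Task 5=21) = 21; EF_Task 8 = 21+11 = 32
ES_Task 9 = max(EF_Task 2=6, EF_Task 6=27, EF_Task 7=10, EF_Task 8=32) = 32; EF_Task 9 = 32+5 = 37
Expected project duration μ = 37 days. Critical path: Task 3 → Task 4 → Task 5 → Task 8 → Task 9.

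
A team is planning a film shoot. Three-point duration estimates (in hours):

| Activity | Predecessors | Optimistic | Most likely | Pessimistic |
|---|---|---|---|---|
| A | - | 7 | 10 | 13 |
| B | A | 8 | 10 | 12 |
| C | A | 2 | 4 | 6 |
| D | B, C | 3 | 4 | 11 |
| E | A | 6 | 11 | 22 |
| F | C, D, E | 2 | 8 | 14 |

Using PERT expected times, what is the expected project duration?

33 hours

te_A = (7 + 4·10 + 13)/6 = 60/6 = 10
te_B = (8 + 4·10 + 12)/6 = 60/6 = 10
te_C = (2 + 4·4 + 6)/6 = 24/6 = 4
te_D = (3 + 4·4 + 11)/6 = 30/6 = 5
te_E = (6 + 4·11 + 22)/6 = 72/6 = 12
te_F = (2 + 4·8 + 14)/6 = 48/6 = 8

Forward pass:
ES_A = 0; EF_A = 10
ES_B = 10; EF_B = 10+10 = 20
ES_C = 10; EF_C = 10+4 = 14
ES_D = max(EF_B=20, EF_C=14) = 20; EF_D = 20+5 = 25
ES_E = 10; EF_E = 10+12 = 22
ES_F = max(EF_C=14, EF_D=25, EF_E=22) = 25; EF_F = 25+8 = 33
Expected project duration μ = 33 hours. Critical path: A → B → D → F.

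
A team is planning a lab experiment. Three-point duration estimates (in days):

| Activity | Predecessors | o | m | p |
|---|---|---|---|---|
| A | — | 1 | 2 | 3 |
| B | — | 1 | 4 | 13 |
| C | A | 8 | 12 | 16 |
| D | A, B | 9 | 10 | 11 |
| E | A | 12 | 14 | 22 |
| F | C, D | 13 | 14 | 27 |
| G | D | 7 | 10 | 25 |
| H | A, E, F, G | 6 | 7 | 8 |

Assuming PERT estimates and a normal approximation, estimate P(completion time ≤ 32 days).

0.027

te_A = (1 + 4·2 + 3)/6 = 12/6 = 2; σ²_A = ((3−1)/6)² = 0.111
te_B = (1 + 4·4 + 13)/6 = 30/6 = 5; σ²_B = ((13−1)/6)² = 4.000
te_C = (8 + 4·12 + 16)/6 = 72/6 = 12; σ²_C = ((16−8)/6)² = 1.778
te_D = (9 + 4·10 + 11)/6 = 60/6 = 10; σ²_D = ((11−9)/6)² = 0.111
te_E = (12 + 4·14 + 22)/6 = 90/6 = 15; σ²_E = ((22−12)/6)² = 2.778
te_F = (13 + 4·14 + 27)/6 = 96/6 = 16; σ²_F = ((27−13)/6)² = 5.444
te_G = (7 + 4·10 + 25)/6 = 72/6 = 12; σ²_G = ((25−7)/6)² = 9.000
te_H = (6 + 4·7 + 8)/6 = 42/6 = 7; σ²_H = ((8−6)/6)² = 0.111

Forward pass:
ES_A = 0; EF_A = 2
ES_B = 0; EF_B = 5
ES_C = 2; EF_C = 2+12 = 14
ES_D = max(EF_A=2, EF_B=5) = 5; EF_D = 5+10 = 15
ES_E = 2; EF_E = 2+15 = 17
ES_F = max(EF_C=14, EF_D=15) = 15; EF_F = 15+16 = 31
ES_G = 15; EF_G = 15+12 = 27
ES_H = max(EF_A=2, EF_E=17, EF_F=31, EF_G=27) = 31; EF_H = 31+7 = 38
Expected project duration μ = 38 days. Critical path: B → D → F → H.

Variance along critical path = 4.000 + 0.111 + 5.444 + 0.111 = 9.667; σ = √9.667 = 3.109 days.
Z = (32 − 38) / 3.109 = -1.930
P(T ≤ 32) = Φ(-1.930) ≈ 0.027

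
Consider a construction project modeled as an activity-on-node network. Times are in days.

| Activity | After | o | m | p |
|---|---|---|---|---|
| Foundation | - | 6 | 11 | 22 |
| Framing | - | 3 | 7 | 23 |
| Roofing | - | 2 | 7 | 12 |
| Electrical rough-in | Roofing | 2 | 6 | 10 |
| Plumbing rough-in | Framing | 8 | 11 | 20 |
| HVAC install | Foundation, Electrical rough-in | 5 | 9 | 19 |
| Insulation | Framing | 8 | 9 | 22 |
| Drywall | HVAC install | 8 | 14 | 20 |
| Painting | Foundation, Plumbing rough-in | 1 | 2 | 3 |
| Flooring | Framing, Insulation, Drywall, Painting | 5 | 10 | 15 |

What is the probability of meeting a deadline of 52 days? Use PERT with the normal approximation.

0.889

te_Foundation = (6 + 4·11 + 22)/6 = 72/6 = 12; σ²_Foundation = ((22−6)/6)² = 7.111
te_Framing = (3 + 4·7 + 23)/6 = 54/6 = 9; σ²_Framing = ((23−3)/6)² = 11.111
te_Roofing = (2 + 4·7 + 12)/6 = 42/6 = 7; σ²_Roofing = ((12−2)/6)² = 2.778
te_Electrical rough-in = (2 + 4·6 + 10)/6 = 36/6 = 6; σ²_Electrical rough-in = ((10−2)/6)² = 1.778
te_Plumbing rough-in = (8 + 4·11 + 20)/6 = 72/6 = 12; σ²_Plumbing rough-in = ((20−8)/6)² = 4.000
te_HVAC install = (5 + 4·9 + 19)/6 = 60/6 = 10; σ²_HVAC install = ((19−5)/6)² = 5.444
te_Insulation = (8 + 4·9 + 22)/6 = 66/6 = 11; σ²_Insulation = ((22−8)/6)² = 5.444
te_Drywall = (8 + 4·14 + 20)/6 = 84/6 = 14; σ²_Drywall = ((20−8)/6)² = 4.000
te_Painting = (1 + 4·2 + 3)/6 = 12/6 = 2; σ²_Painting = ((3−1)/6)² = 0.111
te_Flooring = (5 + 4·10 + 15)/6 = 60/6 = 10; σ²_Flooring = ((15−5)/6)² = 2.778

Forward pass:
ES_Foundation = 0; EF_Foundation = 12
ES_Framing = 0; EF_Framing = 9
ES_Roofing = 0; EF_Roofing = 7
ES_Electrical rough-in = 7; EF_Electrical rough-in = 7+6 = 13
ES_Plumbing rough-in = 9; EF_Plumbing rough-in = 9+12 = 21
ES_HVAC install = max(EF_Foundation=12, EF_Electrical rough-in=13) = 13; EF_HVAC install = 13+10 = 23
ES_Insulation = 9; EF_Insulation = 9+11 = 20
ES_Drywall = 23; EF_Drywall = 23+14 = 37
ES_Painting = max(EF_Foundation=12, EF_Plumbing rough-in=21) = 21; EF_Painting = 21+2 = 23
ES_Flooring = max(EF_Framing=9, EF_Insulation=20, EF_Drywall=37, EF_Painting=23) = 37; EF_Flooring = 37+10 = 47
Expected project duration μ = 47 days. Critical path: Roofing → Electrical rough-in → HVAC install → Drywall → Flooring.

Variance along critical path = 2.778 + 1.778 + 5.444 + 4.000 + 2.778 = 16.778; σ = √16.778 = 4.096 days.
Z = (52 − 47) / 4.096 = 1.221
P(T ≤ 52) = Φ(1.221) ≈ 0.889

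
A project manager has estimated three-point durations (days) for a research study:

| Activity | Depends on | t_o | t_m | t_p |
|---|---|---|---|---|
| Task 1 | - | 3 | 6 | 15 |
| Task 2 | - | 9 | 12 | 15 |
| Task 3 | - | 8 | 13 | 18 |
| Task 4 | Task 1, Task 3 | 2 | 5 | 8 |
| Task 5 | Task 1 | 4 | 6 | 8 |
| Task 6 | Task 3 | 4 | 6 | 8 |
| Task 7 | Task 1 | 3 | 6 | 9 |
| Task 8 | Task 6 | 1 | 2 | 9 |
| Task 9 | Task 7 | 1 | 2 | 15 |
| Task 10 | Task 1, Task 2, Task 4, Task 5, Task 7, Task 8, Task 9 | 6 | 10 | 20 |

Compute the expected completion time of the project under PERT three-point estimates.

te_Task 1 = (3 + 4·6 + 15)/6 = 42/6 = 7
te_Task 2 = (9 + 4·12 + 15)/6 = 72/6 = 12
te_Task 3 = (8 + 4·13 + 18)/6 = 78/6 = 13
te_Task 4 = (2 + 4·5 + 8)/6 = 30/6 = 5
te_Task 5 = (4 + 4·6 + 8)/6 = 36/6 = 6
te_Task 6 = (4 + 4·6 + 8)/6 = 36/6 = 6
te_Task 7 = (3 + 4·6 + 9)/6 = 36/6 = 6
te_Task 8 = (1 + 4·2 + 9)/6 = 18/6 = 3
te_Task 9 = (1 + 4·2 + 15)/6 = 24/6 = 4
te_Task 10 = (6 + 4·10 + 20)/6 = 66/6 = 11

Forward pass:
ES_Task 1 = 0; EF_Task 1 = 7
ES_Task 2 = 0; EF_Task 2 = 12
ES_Task 3 = 0; EF_Task 3 = 13
ES_Task 4 = max(EF_Task 1=7, EF_Task 3=13) = 13; EF_Task 4 = 13+5 = 18
ES_Task 5 = 7; EF_Task 5 = 7+6 = 13
ES_Task 6 = 13; EF_Task 6 = 13+6 = 19
ES_Task 7 = 7; EF_Task 7 = 7+6 = 13
ES_Task 8 = 19; EF_Task 8 = 19+3 = 22
ES_Task 9 = 13; EF_Task 9 = 13+4 = 17
ES_Task 10 = max(EF_Task 1=7, EF_Task 2=12, EF_Task 4=18, EF_Task 5=13, EF_Task 7=13, EF_Task 8=22, EF_Task 9=17) = 22; EF_Task 10 = 22+11 = 33
Expected project duration μ = 33 days. Critical path: Task 3 → Task 6 → Task 8 → Task 10.

33 days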